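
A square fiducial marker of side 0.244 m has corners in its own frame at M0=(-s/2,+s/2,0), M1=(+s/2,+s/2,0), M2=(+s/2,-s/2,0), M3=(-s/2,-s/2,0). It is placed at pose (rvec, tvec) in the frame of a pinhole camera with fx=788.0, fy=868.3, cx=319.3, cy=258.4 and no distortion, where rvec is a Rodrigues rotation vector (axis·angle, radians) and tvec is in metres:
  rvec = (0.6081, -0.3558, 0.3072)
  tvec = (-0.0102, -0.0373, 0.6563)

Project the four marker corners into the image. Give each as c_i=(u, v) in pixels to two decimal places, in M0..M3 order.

Intrinsics K: fx=788.0, fy=868.3, cx=319.3, cy=258.4
Marker side s = 0.244 m; corners in marker frame (Z=0):
  M0 = (-0.1220, +0.1220, 0)
  M1 = (+0.1220, +0.1220, 0)
  M2 = (+0.1220, -0.1220, 0)
  M3 = (-0.1220, -0.1220, 0)
rvec = (0.6081, -0.3558, 0.3072), |rvec| = θ = 0.76860 rad = 44.038°
Rodrigues: sinθ=0.69513, 1−cosθ=0.28112; R = I + sinθ·[k]× + (1−cosθ)·[k]×²:
    [+0.89485 -0.38079 -0.23289]
    [+0.17488 +0.77912 -0.60198]
    [+0.41068 +0.49796 +0.76379]
t = (-0.0102, -0.0373, 0.6563) m
M0: Pc = R·M0+t = (-0.16583, +0.03642, +0.66695); u = 788.0·(-0.16583)/0.66695 + 319.3 = 123.3732, v = 868.3·(+0.03642)/0.66695 + 258.4 = 305.8130
M1: Pc = R·M1+t = (+0.05251, +0.07909, +0.76715); u = 788.0·(+0.05251)/0.76715 + 319.3 = 373.2419, v = 868.3·(+0.07909)/0.76715 + 258.4 = 347.9152
M2: Pc = R·M2+t = (+0.14543, -0.11102, +0.64565); u = 788.0·(+0.14543)/0.64565 + 319.3 = 496.7913, v = 868.3·(-0.11102)/0.64565 + 258.4 = 109.0981
M3: Pc = R·M3+t = (-0.07291, -0.15369, +0.54545); u = 788.0·(-0.07291)/0.54545 + 319.3 = 213.9605, v = 868.3·(-0.15369)/0.54545 + 258.4 = 13.7428

c0=(123.37, 305.81) c1=(373.24, 347.92) c2=(496.79, 109.10) c3=(213.96, 13.74)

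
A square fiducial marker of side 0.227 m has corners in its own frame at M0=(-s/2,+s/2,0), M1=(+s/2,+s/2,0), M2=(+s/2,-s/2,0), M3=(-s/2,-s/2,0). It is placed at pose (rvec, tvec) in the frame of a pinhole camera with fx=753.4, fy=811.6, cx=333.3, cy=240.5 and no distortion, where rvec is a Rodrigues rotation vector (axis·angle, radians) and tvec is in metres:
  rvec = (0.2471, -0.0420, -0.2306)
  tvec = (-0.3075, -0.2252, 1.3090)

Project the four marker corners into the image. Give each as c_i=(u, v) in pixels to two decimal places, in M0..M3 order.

Intrinsics K: fx=753.4, fy=811.6, cx=333.3, cy=240.5
Marker side s = 0.227 m; corners in marker frame (Z=0):
  M0 = (-0.1135, +0.1135, 0)
  M1 = (+0.1135, +0.1135, 0)
  M2 = (+0.1135, -0.1135, 0)
  M3 = (-0.1135, -0.1135, 0)
rvec = (0.2471, -0.0420, -0.2306), |rvec| = θ = 0.34059 rad = 19.514°
Rodrigues: sinθ=0.33404, 1−cosθ=0.05744; R = I + sinθ·[k]× + (1−cosθ)·[k]×²:
    [+0.97279 +0.22103 -0.06941]
    [-0.23131 +0.94343 -0.23755]
    [+0.01298 +0.24715 +0.96889]
t = (-0.3075, -0.2252, 1.3090) m
M0: Pc = R·M0+t = (-0.39283, -0.09187, +1.33558); u = 753.4·(-0.39283)/1.33558 + 333.3 = 111.7071, v = 811.6·(-0.09187)/1.33558 + 240.5 = 184.6745
M1: Pc = R·M1+t = (-0.17200, -0.14437, +1.33852); u = 753.4·(-0.17200)/1.33852 + 333.3 = 236.4877, v = 811.6·(-0.14437)/1.33852 + 240.5 = 152.9605
M2: Pc = R·M2+t = (-0.22217, -0.35853, +1.28242); u = 753.4·(-0.22217)/1.28242 + 333.3 = 202.7764, v = 811.6·(-0.35853)/1.28242 + 240.5 = 13.5970
M3: Pc = R·M3+t = (-0.44300, -0.30603, +1.27948); u = 753.4·(-0.44300)/1.27948 + 333.3 = 72.4469, v = 811.6·(-0.30603)/1.27948 + 240.5 = 46.3807

c0=(111.71, 184.67) c1=(236.49, 152.96) c2=(202.78, 13.60) c3=(72.45, 46.38)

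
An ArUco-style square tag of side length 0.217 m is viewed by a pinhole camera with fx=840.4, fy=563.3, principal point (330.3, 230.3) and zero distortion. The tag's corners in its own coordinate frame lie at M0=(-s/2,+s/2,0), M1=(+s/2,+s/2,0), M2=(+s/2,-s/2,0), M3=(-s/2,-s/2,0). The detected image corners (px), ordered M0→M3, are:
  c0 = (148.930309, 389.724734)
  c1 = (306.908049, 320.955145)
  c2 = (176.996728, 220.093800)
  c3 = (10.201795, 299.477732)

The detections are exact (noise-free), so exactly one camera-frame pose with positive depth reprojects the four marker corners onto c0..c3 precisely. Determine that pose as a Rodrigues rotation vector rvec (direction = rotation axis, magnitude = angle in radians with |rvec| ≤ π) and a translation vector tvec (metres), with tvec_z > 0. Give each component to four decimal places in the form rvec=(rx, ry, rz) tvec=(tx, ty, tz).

rvec=(0.4133, 0.0525, -0.6202) tvec=(-0.1758, 0.1250, 0.8780)

Intrinsics K: fx=840.4, fy=563.3, cx=330.3, cy=230.3
Marker side s = 0.217 m; corners in marker frame (Z=0):
  M0 = (-0.1085, +0.1085, 0)
  M1 = (+0.1085, +0.1085, 0)
  M2 = (+0.1085, -0.1085, 0)
  M3 = (-0.1085, -0.1085, 0)
Detected image corners:
  c0 = (148.930309, 389.724734) px
  c1 = (306.908049, 320.955145) px
  c2 = (176.996728, 220.093800) px
  c3 = (10.201795, 299.477732) px
Planar DLT: solve 8×8 A·h = b for H (H[2,2]=1):
  H  [+716.27925 +685.39583 +162.04363]
  H  [-399.85538 +566.06587 +310.46897]
  H  [-0.19371 +0.41045 +1.00000]
B = K⁻¹H; ‖b₁‖=1.138965, ‖b₂‖=1.138965; λ = 2/(‖b₁‖+‖b₂‖) = 0.877990, sign → tz>0 ⇒ λ=+0.877990
r₁ = λ·B[:,0] = (+0.81516,-0.55370,-0.17007); r₂ = λ·B[:,1] = (+0.57442,+0.73497,+0.36037)
r₃ = r₁×r₂ = (-0.07454,-0.39145,+0.91718); SVD([r₁ r₂ r₃]) → R = UVᵀ:
  R  [+0.81516 +0.57442 -0.07454]
  R  [-0.55370 +0.73497 -0.39145]
  R  [-0.17007 +0.36037 +0.91718]
t = (-0.17578, +0.12496, +0.87799) m
tr R = 2.467304; θ = arccos((tr R − 1)/2) = 0.747115 rad = 42.807°
axis k = ((R−Rᵀ)₃₂, (R−Rᵀ)₁₃, (R−Rᵀ)₂₁) / (2 sinθ) = (+0.553194, +0.070294, -0.830081)
rvec = θ·k = (+0.413300, +0.052518, -0.620167)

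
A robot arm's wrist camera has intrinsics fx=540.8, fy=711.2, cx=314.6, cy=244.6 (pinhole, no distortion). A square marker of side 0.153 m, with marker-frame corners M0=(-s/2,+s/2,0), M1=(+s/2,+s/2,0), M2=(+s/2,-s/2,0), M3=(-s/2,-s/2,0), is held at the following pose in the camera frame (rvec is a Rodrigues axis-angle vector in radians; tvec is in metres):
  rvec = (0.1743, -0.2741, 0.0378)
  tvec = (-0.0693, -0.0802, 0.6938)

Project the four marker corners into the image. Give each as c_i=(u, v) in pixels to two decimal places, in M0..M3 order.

c0=(198.22, 238.44) c1=(314.34, 240.81) c2=(321.49, 88.10) c3=(201.36, 76.00)

Intrinsics K: fx=540.8, fy=711.2, cx=314.6, cy=244.6
Marker side s = 0.153 m; corners in marker frame (Z=0):
  M0 = (-0.0765, +0.0765, 0)
  M1 = (+0.0765, +0.0765, 0)
  M2 = (+0.0765, -0.0765, 0)
  M3 = (-0.0765, -0.0765, 0)
rvec = (0.1743, -0.2741, 0.0378), |rvec| = θ = 0.32702 rad = 18.737°
Rodrigues: sinθ=0.32122, 1−cosθ=0.05300; R = I + sinθ·[k]× + (1−cosθ)·[k]×²:
    [+0.96206 -0.06081 -0.26598]
    [+0.01345 +0.98424 -0.17634]
    [+0.27251 +0.16608 +0.94771]
t = (-0.0693, -0.0802, 0.6938) m
M0: Pc = R·M0+t = (-0.14755, -0.00594, +0.68566); u = 540.8·(-0.14755)/0.68566 + 314.6 = 198.2233, v = 711.2·(-0.00594)/0.68566 + 244.6 = 238.4438
M1: Pc = R·M1+t = (-0.00035, -0.00388, +0.72735); u = 540.8·(-0.00035)/0.72735 + 314.6 = 314.3368, v = 711.2·(-0.00388)/0.72735 + 244.6 = 240.8094
M2: Pc = R·M2+t = (+0.00895, -0.15446, +0.70194); u = 540.8·(+0.00895)/0.70194 + 314.6 = 321.4948, v = 711.2·(-0.15446)/0.70194 + 244.6 = 88.0979
M3: Pc = R·M3+t = (-0.13825, -0.15652, +0.66025); u = 540.8·(-0.13825)/0.66025 + 314.6 = 201.3647, v = 711.2·(-0.15652)/0.66025 + 244.6 = 75.9977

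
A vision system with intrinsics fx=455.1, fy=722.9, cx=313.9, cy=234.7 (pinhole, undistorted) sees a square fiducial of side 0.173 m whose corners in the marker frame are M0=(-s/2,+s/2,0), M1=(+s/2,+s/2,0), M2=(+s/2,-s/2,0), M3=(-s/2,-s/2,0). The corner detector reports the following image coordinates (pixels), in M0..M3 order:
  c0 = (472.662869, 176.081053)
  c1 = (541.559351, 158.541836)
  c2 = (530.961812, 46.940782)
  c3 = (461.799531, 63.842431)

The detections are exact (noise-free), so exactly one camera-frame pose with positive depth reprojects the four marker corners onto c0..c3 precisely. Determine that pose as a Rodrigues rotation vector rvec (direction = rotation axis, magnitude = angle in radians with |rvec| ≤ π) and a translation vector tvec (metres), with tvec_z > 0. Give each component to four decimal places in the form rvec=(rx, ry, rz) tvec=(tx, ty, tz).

Intrinsics K: fx=455.1, fy=722.9, cx=313.9, cy=234.7
Marker side s = 0.173 m; corners in marker frame (Z=0):
  M0 = (-0.0865, +0.0865, 0)
  M1 = (+0.0865, +0.0865, 0)
  M2 = (+0.0865, -0.0865, 0)
  M3 = (-0.0865, -0.0865, 0)
Detected image corners:
  c0 = (472.662869, 176.081053) px
  c1 = (541.559351, 158.541836) px
  c2 = (530.961812, 46.940782) px
  c3 = (461.799531, 63.842431) px
Planar DLT: solve 8×8 A·h = b for H (H[2,2]=1):
  H  [+416.82666 +70.42169 +501.85966]
  H  [-95.58932 +648.79366 +111.40611]
  H  [+0.03550 +0.01674 +1.00000]
B = K⁻¹H; ‖b₁‖=0.903628, ‖b₂‖=0.903628; λ = 2/(‖b₁‖+‖b₂‖) = 1.106650, sign → tz>0 ⇒ λ=+1.106650
r₁ = λ·B[:,0] = (+0.98648,-0.15909,+0.03929); r₂ = λ·B[:,1] = (+0.15847,+0.98719,+0.01852)
r₃ = r₁×r₂ = (-0.04173,-0.01205,+0.99906); SVD([r₁ r₂ r₃]) → R = UVᵀ:
  R  [+0.98648 +0.15847 -0.04173]
  R  [-0.15909 +0.98719 -0.01205]
  R  [+0.03929 +0.01852 +0.99906]
t = (+0.45705, -0.18874, +1.10665) m
tr R = 2.972729; θ = arccos((tr R − 1)/2) = 0.165328 rad = 9.473°
axis k = ((R−Rᵀ)₃₂, (R−Rᵀ)₁₃, (R−Rᵀ)₂₁) / (2 sinθ) = (+0.092876, -0.246163, -0.964768)
rvec = θ·k = (+0.015355, -0.040697, -0.159503)

rvec=(0.0154, -0.0407, -0.1595) tvec=(0.4571, -0.1887, 1.1067)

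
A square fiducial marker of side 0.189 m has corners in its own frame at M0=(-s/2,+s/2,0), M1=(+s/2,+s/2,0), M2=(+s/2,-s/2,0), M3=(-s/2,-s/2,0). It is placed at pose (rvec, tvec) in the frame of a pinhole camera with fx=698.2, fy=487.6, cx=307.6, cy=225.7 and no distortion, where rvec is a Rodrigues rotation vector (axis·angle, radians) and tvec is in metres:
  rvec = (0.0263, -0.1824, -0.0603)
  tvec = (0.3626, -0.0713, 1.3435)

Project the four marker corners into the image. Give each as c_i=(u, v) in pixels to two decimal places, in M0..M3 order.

Intrinsics K: fx=698.2, fy=487.6, cx=307.6, cy=225.7
Marker side s = 0.189 m; corners in marker frame (Z=0):
  M0 = (-0.0945, +0.0945, 0)
  M1 = (+0.0945, +0.0945, 0)
  M2 = (+0.0945, -0.0945, 0)
  M3 = (-0.0945, -0.0945, 0)
rvec = (0.0263, -0.1824, -0.0603), |rvec| = θ = 0.19390 rad = 11.110°
Rodrigues: sinθ=0.19269, 1−cosθ=0.01874; R = I + sinθ·[k]× + (1−cosθ)·[k]×²:
    [+0.98160 +0.05753 -0.18205]
    [-0.06231 +0.99784 -0.02065]
    [+0.18047 +0.03162 +0.98307]
t = (0.3626, -0.0713, 1.3435) m
M0: Pc = R·M0+t = (+0.27528, +0.02888, +1.32943); u = 698.2·(+0.27528)/1.32943 + 307.6 = 452.1706, v = 487.6·(+0.02888)/1.32943 + 225.7 = 236.2942
M1: Pc = R·M1+t = (+0.46080, +0.01711, +1.36354); u = 698.2·(+0.46080)/1.36354 + 307.6 = 543.5512, v = 487.6·(+0.01711)/1.36354 + 225.7 = 231.8176
M2: Pc = R·M2+t = (+0.44992, -0.17148, +1.35757); u = 698.2·(+0.44992)/1.35757 + 307.6 = 538.9976, v = 487.6·(-0.17148)/1.35757 + 225.7 = 164.1074
M3: Pc = R·M3+t = (+0.26440, -0.15971, +1.32346); u = 698.2·(+0.26440)/1.32346 + 307.6 = 447.0870, v = 487.6·(-0.15971)/1.32346 + 225.7 = 166.8592

c0=(452.17, 236.29) c1=(543.55, 231.82) c2=(539.00, 164.11) c3=(447.09, 166.86)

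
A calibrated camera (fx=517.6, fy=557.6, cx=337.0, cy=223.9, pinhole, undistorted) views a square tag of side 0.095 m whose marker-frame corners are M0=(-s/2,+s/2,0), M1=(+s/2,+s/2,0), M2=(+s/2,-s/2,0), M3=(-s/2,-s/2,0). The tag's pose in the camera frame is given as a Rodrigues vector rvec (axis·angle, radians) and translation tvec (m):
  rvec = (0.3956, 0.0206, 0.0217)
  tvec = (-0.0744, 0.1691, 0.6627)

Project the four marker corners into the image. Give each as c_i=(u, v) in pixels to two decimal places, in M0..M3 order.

Intrinsics K: fx=517.6, fy=557.6, cx=337.0, cy=223.9
Marker side s = 0.095 m; corners in marker frame (Z=0):
  M0 = (-0.0475, +0.0475, 0)
  M1 = (+0.0475, +0.0475, 0)
  M2 = (+0.0475, -0.0475, 0)
  M3 = (-0.0475, -0.0475, 0)
rvec = (0.3956, 0.0206, 0.0217), |rvec| = θ = 0.39673 rad = 22.731°
Rodrigues: sinθ=0.38640, 1−cosθ=0.07767; R = I + sinθ·[k]× + (1−cosθ)·[k]×²:
    [+0.99956 -0.01711 +0.02430]
    [+0.02516 +0.92254 -0.38508]
    [-0.01583 +0.38552 +0.92256]
t = (-0.0744, 0.1691, 0.6627) m
M0: Pc = R·M0+t = (-0.12269, +0.21173, +0.68176); u = 517.6·(-0.12269)/0.68176 + 337.0 = 243.8515, v = 557.6·(+0.21173)/0.68176 + 223.9 = 397.0658
M1: Pc = R·M1+t = (-0.02773, +0.21412, +0.68026); u = 517.6·(-0.02773)/0.68026 + 337.0 = 315.8977, v = 557.6·(+0.21412)/0.68026 + 223.9 = 399.4075
M2: Pc = R·M2+t = (-0.02611, +0.12647, +0.64364); u = 517.6·(-0.02611)/0.64364 + 337.0 = 316.0044, v = 557.6·(+0.12647)/0.64364 + 223.9 = 333.4683
M3: Pc = R·M3+t = (-0.12107, +0.12408, +0.64514); u = 517.6·(-0.12107)/0.64514 + 337.0 = 239.8678, v = 557.6·(+0.12408)/0.64514 + 223.9 = 331.1474

c0=(243.85, 397.07) c1=(315.90, 399.41) c2=(316.00, 333.47) c3=(239.87, 331.15)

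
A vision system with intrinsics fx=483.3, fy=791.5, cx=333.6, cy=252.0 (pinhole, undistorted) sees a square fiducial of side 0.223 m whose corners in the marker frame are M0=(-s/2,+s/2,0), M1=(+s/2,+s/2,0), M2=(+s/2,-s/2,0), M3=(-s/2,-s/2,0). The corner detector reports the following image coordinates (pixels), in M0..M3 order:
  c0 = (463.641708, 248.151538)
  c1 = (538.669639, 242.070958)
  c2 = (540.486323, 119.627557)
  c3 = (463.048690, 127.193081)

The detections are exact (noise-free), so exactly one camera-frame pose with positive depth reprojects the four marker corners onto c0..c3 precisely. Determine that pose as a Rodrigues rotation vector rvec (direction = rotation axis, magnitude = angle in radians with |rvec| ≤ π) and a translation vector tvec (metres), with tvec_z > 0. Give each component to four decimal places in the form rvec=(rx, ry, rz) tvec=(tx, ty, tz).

rvec=(0.2074, 0.0621, -0.0568) tvec=(0.5003, -0.1217, 1.4423)

Intrinsics K: fx=483.3, fy=791.5, cx=333.6, cy=252.0
Marker side s = 0.223 m; corners in marker frame (Z=0):
  M0 = (-0.1115, +0.1115, 0)
  M1 = (+0.1115, +0.1115, 0)
  M2 = (+0.1115, -0.1115, 0)
  M3 = (-0.1115, -0.1115, 0)
Detected image corners:
  c0 = (463.641708, 248.151538) px
  c1 = (538.669639, 242.070958) px
  c2 = (540.486323, 119.627557) px
  c3 = (463.048690, 127.193081) px
Planar DLT: solve 8×8 A·h = b for H (H[2,2]=1):
  H  [+318.30263 +68.17737 +501.25791]
  H  [-39.16567 +571.77609 +185.23777]
  H  [-0.04679 +0.14137 +1.00000]
B = K⁻¹H; ‖b₁‖=0.693345, ‖b₂‖=0.693345; λ = 2/(‖b₁‖+‖b₂‖) = 1.442283, sign → tz>0 ⇒ λ=+1.442283
r₁ = λ·B[:,0] = (+0.99647,-0.04988,-0.06748); r₂ = λ·B[:,1] = (+0.06272,+0.97698,+0.20390)
r₃ = r₁×r₂ = (+0.05576,-0.20741,+0.97666); SVD([r₁ r₂ r₃]) → R = UVᵀ:
  R  [+0.99647 +0.06272 +0.05576]
  R  [-0.04988 +0.97698 -0.20741]
  R  [-0.06748 +0.20390 +0.97666]
t = (+0.50033, -0.12166, +1.44228) m
tr R = 2.950117; θ = arccos((tr R − 1)/2) = 0.223812 rad = 12.823°
axis k = ((R−Rᵀ)₃₂, (R−Rᵀ)₁₃, (R−Rᵀ)₂₁) / (2 sinθ) = (+0.926592, +0.277640, -0.253658)
rvec = θ·k = (+0.207383, +0.062139, -0.056772)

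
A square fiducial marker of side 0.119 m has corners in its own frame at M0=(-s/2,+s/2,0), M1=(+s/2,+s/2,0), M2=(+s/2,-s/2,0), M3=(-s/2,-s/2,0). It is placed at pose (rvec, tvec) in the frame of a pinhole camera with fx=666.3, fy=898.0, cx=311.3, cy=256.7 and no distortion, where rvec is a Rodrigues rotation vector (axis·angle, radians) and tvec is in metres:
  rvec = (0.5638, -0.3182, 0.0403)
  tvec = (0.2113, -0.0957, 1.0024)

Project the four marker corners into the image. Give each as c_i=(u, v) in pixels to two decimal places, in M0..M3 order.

Intrinsics K: fx=666.3, fy=898.0, cx=311.3, cy=256.7
Marker side s = 0.119 m; corners in marker frame (Z=0):
  M0 = (-0.0595, +0.0595, 0)
  M1 = (+0.0595, +0.0595, 0)
  M2 = (+0.0595, -0.0595, 0)
  M3 = (-0.0595, -0.0595, 0)
rvec = (0.5638, -0.3182, 0.0403), |rvec| = θ = 0.64865 rad = 37.165°
Rodrigues: sinθ=0.60411, 1−cosθ=0.20310; R = I + sinθ·[k]× + (1−cosθ)·[k]×²:
    [+0.95034 -0.12413 -0.28538]
    [-0.04907 +0.84578 -0.53128]
    [+0.30732 +0.51890 +0.79768]
t = (0.2113, -0.0957, 1.0024) m
M0: Pc = R·M0+t = (+0.14737, -0.04246, +1.01499); u = 666.3·(+0.14737)/1.01499 + 311.3 = 408.0418, v = 898.0·(-0.04246)/1.01499 + 256.7 = 219.1367
M1: Pc = R·M1+t = (+0.26046, -0.04830, +1.05156); u = 666.3·(+0.26046)/1.05156 + 311.3 = 476.3349, v = 898.0·(-0.04830)/1.05156 + 256.7 = 215.4569
M2: Pc = R·M2+t = (+0.27523, -0.14894, +0.98981); u = 666.3·(+0.27523)/0.98981 + 311.3 = 496.5742, v = 898.0·(-0.14894)/0.98981 + 256.7 = 121.5723
M3: Pc = R·M3+t = (+0.16214, -0.14310, +0.95324); u = 666.3·(+0.16214)/0.95324 + 311.3 = 424.6337, v = 898.0·(-0.14310)/0.95324 + 256.7 = 121.8887

c0=(408.04, 219.14) c1=(476.33, 215.46) c2=(496.57, 121.57) c3=(424.63, 121.89)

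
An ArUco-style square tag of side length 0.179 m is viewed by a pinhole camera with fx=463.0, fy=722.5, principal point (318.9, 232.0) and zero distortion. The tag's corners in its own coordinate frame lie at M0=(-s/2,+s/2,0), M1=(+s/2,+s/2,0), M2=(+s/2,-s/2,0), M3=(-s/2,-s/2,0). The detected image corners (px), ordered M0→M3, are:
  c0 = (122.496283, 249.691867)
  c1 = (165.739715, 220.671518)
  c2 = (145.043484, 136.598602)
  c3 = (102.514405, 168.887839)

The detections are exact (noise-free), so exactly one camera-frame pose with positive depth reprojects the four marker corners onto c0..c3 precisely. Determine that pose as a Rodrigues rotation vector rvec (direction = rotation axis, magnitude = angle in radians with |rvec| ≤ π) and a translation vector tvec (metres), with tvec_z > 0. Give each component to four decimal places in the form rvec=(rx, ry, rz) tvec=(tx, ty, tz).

rvec=(0.0736, 0.3192, -0.3566) tvec=(-0.5880, -0.0766, 1.4686)

Intrinsics K: fx=463.0, fy=722.5, cx=318.9, cy=232.0
Marker side s = 0.179 m; corners in marker frame (Z=0):
  M0 = (-0.0895, +0.0895, 0)
  M1 = (+0.0895, +0.0895, 0)
  M2 = (+0.0895, -0.0895, 0)
  M3 = (-0.0895, -0.0895, 0)
Detected image corners:
  c0 = (122.496283, 249.691867) px
  c1 = (165.739715, 220.671518) px
  c2 = (145.043484, 136.598602) px
  c3 = (102.514405, 168.887839) px
Planar DLT: solve 8×8 A·h = b for H (H[2,2]=1):
  H  [+210.42551 +114.95384 +133.53990]
  H  [-213.47854 +462.35125 +194.29878]
  H  [-0.21773 +0.01020 +1.00000]
B = K⁻¹H; ‖b₁‖=0.680910, ‖b₂‖=0.680910; λ = 2/(‖b₁‖+‖b₂‖) = 1.468623, sign → tz>0 ⇒ λ=+1.468623
r₁ = λ·B[:,0] = (+0.88771,-0.33126,-0.31976); r₂ = λ·B[:,1] = (+0.35431,+0.93501,+0.01498)
r₃ = r₁×r₂ = (+0.29401,-0.12660,+0.94738); SVD([r₁ r₂ r₃]) → R = UVᵀ:
  R  [+0.88771 +0.35431 +0.29401]
  R  [-0.33126 +0.93501 -0.12660]
  R  [-0.31976 +0.01498 +0.94738]
t = (-0.58796, -0.07664, +1.46862) m
tr R = 2.770093; θ = arccos((tr R − 1)/2) = 0.484202 rad = 27.743°
axis k = ((R−Rᵀ)₃₂, (R−Rᵀ)₁₃, (R−Rᵀ)₂₁) / (2 sinθ) = (+0.152073, +0.659261, -0.736375)
rvec = θ·k = (+0.073634, +0.319216, -0.356555)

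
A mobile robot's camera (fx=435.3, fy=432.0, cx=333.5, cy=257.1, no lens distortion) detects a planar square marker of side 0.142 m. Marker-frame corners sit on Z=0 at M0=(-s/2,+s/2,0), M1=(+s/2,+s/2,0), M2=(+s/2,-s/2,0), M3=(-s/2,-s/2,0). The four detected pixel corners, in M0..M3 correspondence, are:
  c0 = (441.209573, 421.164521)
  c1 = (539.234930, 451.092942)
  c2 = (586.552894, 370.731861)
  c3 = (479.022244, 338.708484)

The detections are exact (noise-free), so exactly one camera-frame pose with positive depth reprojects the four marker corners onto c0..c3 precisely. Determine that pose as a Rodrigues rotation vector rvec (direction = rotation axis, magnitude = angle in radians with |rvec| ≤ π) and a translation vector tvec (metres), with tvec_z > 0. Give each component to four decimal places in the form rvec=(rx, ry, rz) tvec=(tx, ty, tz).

Intrinsics K: fx=435.3, fy=432.0, cx=333.5, cy=257.1
Marker side s = 0.142 m; corners in marker frame (Z=0):
  M0 = (-0.0710, +0.0710, 0)
  M1 = (+0.0710, +0.0710, 0)
  M2 = (+0.0710, -0.0710, 0)
  M3 = (-0.0710, -0.0710, 0)
Detected image corners:
  c0 = (441.209573, 421.164521) px
  c1 = (539.234930, 451.092942) px
  c2 = (586.552894, 370.731861) px
  c3 = (479.022244, 338.708484) px
Planar DLT: solve 8×8 A·h = b for H (H[2,2]=1):
  H  [+692.87224 +21.33446 +510.34687]
  H  [+195.06384 +821.44646 +397.17458]
  H  [-0.05753 +0.62747 +1.00000]
B = K⁻¹H; ‖b₁‖=1.707361, ‖b₂‖=1.707361; λ = 2/(‖b₁‖+‖b₂‖) = 0.585699, sign → tz>0 ⇒ λ=+0.585699
r₁ = λ·B[:,0] = (+0.95808,+0.28452,-0.03369); r₂ = λ·B[:,1] = (-0.25286,+0.89499,+0.36751)
r₃ = r₁×r₂ = (+0.13472,-0.34358,+0.92941); SVD([r₁ r₂ r₃]) → R = UVᵀ:
  R  [+0.95808 -0.25286 +0.13472]
  R  [+0.28452 +0.89499 -0.34358]
  R  [-0.03369 +0.36751 +0.92941]
t = (+0.23795, +0.18991, +0.58570) m
tr R = 2.782475; θ = arccos((tr R − 1)/2) = 0.470730 rad = 26.971°
axis k = ((R−Rᵀ)₃₂, (R−Rᵀ)₁₃, (R−Rᵀ)₂₁) / (2 sinθ) = (+0.783939, +0.185665, +0.592426)
rvec = θ·k = (+0.369023, +0.087398, +0.278872)

rvec=(0.3690, 0.0874, 0.2789) tvec=(0.2379, 0.1899, 0.5857)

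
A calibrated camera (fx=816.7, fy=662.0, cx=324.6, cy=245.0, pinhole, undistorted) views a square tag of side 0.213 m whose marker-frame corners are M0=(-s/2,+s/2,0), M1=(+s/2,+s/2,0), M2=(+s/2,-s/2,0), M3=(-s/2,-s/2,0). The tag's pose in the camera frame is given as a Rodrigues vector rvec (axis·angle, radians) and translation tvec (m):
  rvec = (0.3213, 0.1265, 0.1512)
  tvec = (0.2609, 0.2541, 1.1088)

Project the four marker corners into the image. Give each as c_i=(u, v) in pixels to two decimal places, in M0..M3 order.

c0=(425.72, 437.84) c1=(578.25, 462.33) c2=(615.53, 352.10) c3=(452.59, 328.21)

Intrinsics K: fx=816.7, fy=662.0, cx=324.6, cy=245.0
Marker side s = 0.213 m; corners in marker frame (Z=0):
  M0 = (-0.1065, +0.1065, 0)
  M1 = (+0.1065, +0.1065, 0)
  M2 = (+0.1065, -0.1065, 0)
  M3 = (-0.1065, -0.1065, 0)
rvec = (0.3213, 0.1265, 0.1512), |rvec| = θ = 0.37696 rad = 21.598°
Rodrigues: sinθ=0.36809, 1−cosθ=0.07021; R = I + sinθ·[k]× + (1−cosθ)·[k]×²:
    [+0.98080 -0.12756 +0.14753]
    [+0.16773 +0.93770 -0.30429]
    [-0.09952 +0.32320 +0.94108]
t = (0.2609, 0.2541, 1.1088) m
M0: Pc = R·M0+t = (+0.14286, +0.33610, +1.15382); u = 816.7·(+0.14286)/1.15382 + 324.6 = 425.7195, v = 662.0·(+0.33610)/1.15382 + 245.0 = 437.8372
M1: Pc = R·M1+t = (+0.35177, +0.37183, +1.13262); u = 816.7·(+0.35177)/1.13262 + 324.6 = 578.2507, v = 662.0·(+0.37183)/1.13262 + 245.0 = 462.3276
M2: Pc = R·M2+t = (+0.37894, +0.17210, +1.06378); u = 816.7·(+0.37894)/1.06378 + 324.6 = 615.5251, v = 662.0·(+0.17210)/1.06378 + 245.0 = 352.0983
M3: Pc = R·M3+t = (+0.17003, +0.13637, +1.08498); u = 816.7·(+0.17003)/1.08498 + 324.6 = 452.5876, v = 662.0·(+0.13637)/1.08498 + 245.0 = 328.2077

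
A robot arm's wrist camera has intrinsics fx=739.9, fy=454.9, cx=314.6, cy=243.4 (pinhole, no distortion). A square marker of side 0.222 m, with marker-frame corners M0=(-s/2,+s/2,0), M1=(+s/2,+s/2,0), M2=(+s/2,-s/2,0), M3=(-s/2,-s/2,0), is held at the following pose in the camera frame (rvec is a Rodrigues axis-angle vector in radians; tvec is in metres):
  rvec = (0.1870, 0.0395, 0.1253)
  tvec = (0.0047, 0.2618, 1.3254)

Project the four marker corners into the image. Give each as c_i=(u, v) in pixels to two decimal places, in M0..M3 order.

c0=(249.50, 363.35) c1=(370.44, 373.52) c2=(387.44, 302.05) c3=(262.56, 291.90)

Intrinsics K: fx=739.9, fy=454.9, cx=314.6, cy=243.4
Marker side s = 0.222 m; corners in marker frame (Z=0):
  M0 = (-0.1110, +0.1110, 0)
  M1 = (+0.1110, +0.1110, 0)
  M2 = (+0.1110, -0.1110, 0)
  M3 = (-0.1110, -0.1110, 0)
rvec = (0.1870, 0.0395, 0.1253), |rvec| = θ = 0.22854 rad = 13.094°
Rodrigues: sinθ=0.22655, 1−cosθ=0.02600; R = I + sinθ·[k]× + (1−cosθ)·[k]×²:
    [+0.99141 -0.12053 +0.05082]
    [+0.12789 +0.97478 -0.18291]
    [-0.02749 +0.18784 +0.98181]
t = (0.0047, 0.2618, 1.3254) m
M0: Pc = R·M0+t = (-0.11873, +0.35580, +1.34930); u = 739.9·(-0.11873)/1.34930 + 314.6 = 249.4959, v = 454.9·(+0.35580)/1.34930 + 243.4 = 363.3549
M1: Pc = R·M1+t = (+0.10137, +0.38420, +1.34320); u = 739.9·(+0.10137)/1.34320 + 314.6 = 370.4378, v = 454.9·(+0.38420)/1.34320 + 243.4 = 373.5153
M2: Pc = R·M2+t = (+0.12813, +0.16780, +1.30150); u = 739.9·(+0.12813)/1.30150 + 314.6 = 387.4392, v = 454.9·(+0.16780)/1.30150 + 243.4 = 302.0480
M3: Pc = R·M3+t = (-0.09197, +0.13940, +1.30760); u = 739.9·(-0.09197)/1.30760 + 314.6 = 262.5610, v = 454.9·(+0.13940)/1.30760 + 243.4 = 291.8972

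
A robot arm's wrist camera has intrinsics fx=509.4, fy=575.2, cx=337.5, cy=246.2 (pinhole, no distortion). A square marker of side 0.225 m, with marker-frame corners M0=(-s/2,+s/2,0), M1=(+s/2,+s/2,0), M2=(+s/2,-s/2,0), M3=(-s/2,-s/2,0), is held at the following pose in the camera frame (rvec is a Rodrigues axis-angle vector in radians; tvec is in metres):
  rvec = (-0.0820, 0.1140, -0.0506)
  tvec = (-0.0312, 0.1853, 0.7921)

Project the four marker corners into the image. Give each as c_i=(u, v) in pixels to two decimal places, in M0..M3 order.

Intrinsics K: fx=509.4, fy=575.2, cx=337.5, cy=246.2
Marker side s = 0.225 m; corners in marker frame (Z=0):
  M0 = (-0.1125, +0.1125, 0)
  M1 = (+0.1125, +0.1125, 0)
  M2 = (+0.1125, -0.1125, 0)
  M3 = (-0.1125, -0.1125, 0)
rvec = (-0.0820, 0.1140, -0.0506), |rvec| = θ = 0.14927 rad = 8.552°
Rodrigues: sinθ=0.14871, 1−cosθ=0.01112; R = I + sinθ·[k]× + (1−cosθ)·[k]×²:
    [+0.99224 +0.04575 +0.11565]
    [-0.05508 +0.99537 +0.07882]
    [-0.11151 -0.08457 +0.99016]
t = (-0.0312, 0.1853, 0.7921) m
M0: Pc = R·M0+t = (-0.13768, +0.30347, +0.79513); u = 509.4·(-0.13768)/0.79513 + 337.5 = 249.2953, v = 575.2·(+0.30347)/0.79513 + 246.2 = 465.7350
M1: Pc = R·M1+t = (+0.08557, +0.29108, +0.77004); u = 509.4·(+0.08557)/0.77004 + 337.5 = 394.1086, v = 575.2·(+0.29108)/0.77004 + 246.2 = 463.6309
M2: Pc = R·M2+t = (+0.07528, +0.06713, +0.78907); u = 509.4·(+0.07528)/0.78907 + 337.5 = 386.0985, v = 575.2·(+0.06713)/0.78907 + 246.2 = 295.1314
M3: Pc = R·M3+t = (-0.14797, +0.07952, +0.81416); u = 509.4·(-0.14797)/0.81416 + 337.5 = 244.9167, v = 575.2·(+0.07952)/0.81416 + 246.2 = 302.3788

c0=(249.30, 465.73) c1=(394.11, 463.63) c2=(386.10, 295.13) c3=(244.92, 302.38)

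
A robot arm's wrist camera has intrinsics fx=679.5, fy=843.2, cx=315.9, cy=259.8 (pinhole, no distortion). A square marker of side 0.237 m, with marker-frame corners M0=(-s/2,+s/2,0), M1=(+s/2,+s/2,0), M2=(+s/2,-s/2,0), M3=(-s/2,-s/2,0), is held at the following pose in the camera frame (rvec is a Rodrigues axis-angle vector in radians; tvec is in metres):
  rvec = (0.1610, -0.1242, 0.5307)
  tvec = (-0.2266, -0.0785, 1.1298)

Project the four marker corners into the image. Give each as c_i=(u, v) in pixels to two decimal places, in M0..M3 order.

Intrinsics K: fx=679.5, fy=843.2, cx=315.9, cy=259.8
Marker side s = 0.237 m; corners in marker frame (Z=0):
  M0 = (-0.1185, +0.1185, 0)
  M1 = (+0.1185, +0.1185, 0)
  M2 = (+0.1185, -0.1185, 0)
  M3 = (-0.1185, -0.1185, 0)
rvec = (0.1610, -0.1242, 0.5307), |rvec| = θ = 0.56832 rad = 32.562°
Rodrigues: sinθ=0.53822, 1−cosθ=0.15719; R = I + sinθ·[k]× + (1−cosθ)·[k]×²:
    [+0.85542 -0.51232 -0.07604]
    [+0.49286 +0.85031 -0.18455]
    [+0.15921 +0.12039 +0.97988]
t = (-0.2266, -0.0785, 1.1298) m
M0: Pc = R·M0+t = (-0.38868, -0.03614, +1.12520); u = 679.5·(-0.38868)/1.12520 + 315.9 = 81.1807, v = 843.2·(-0.03614)/1.12520 + 259.8 = 232.7164
M1: Pc = R·M1+t = (-0.18594, +0.08067, +1.16293); u = 679.5·(-0.18594)/1.16293 + 315.9 = 207.2539, v = 843.2·(+0.08067)/1.16293 + 259.8 = 318.2878
M2: Pc = R·M2+t = (-0.06452, -0.12086, +1.13440); u = 679.5·(-0.06452)/1.13440 + 315.9 = 277.2513, v = 843.2·(-0.12086)/1.13440 + 259.8 = 169.9658
M3: Pc = R·M3+t = (-0.26726, -0.23767, +1.09667); u = 679.5·(-0.26726)/1.09667 + 315.9 = 150.3062, v = 843.2·(-0.23767)/1.09667 + 259.8 = 77.0648

c0=(81.18, 232.72) c1=(207.25, 318.29) c2=(277.25, 169.97) c3=(150.31, 77.06)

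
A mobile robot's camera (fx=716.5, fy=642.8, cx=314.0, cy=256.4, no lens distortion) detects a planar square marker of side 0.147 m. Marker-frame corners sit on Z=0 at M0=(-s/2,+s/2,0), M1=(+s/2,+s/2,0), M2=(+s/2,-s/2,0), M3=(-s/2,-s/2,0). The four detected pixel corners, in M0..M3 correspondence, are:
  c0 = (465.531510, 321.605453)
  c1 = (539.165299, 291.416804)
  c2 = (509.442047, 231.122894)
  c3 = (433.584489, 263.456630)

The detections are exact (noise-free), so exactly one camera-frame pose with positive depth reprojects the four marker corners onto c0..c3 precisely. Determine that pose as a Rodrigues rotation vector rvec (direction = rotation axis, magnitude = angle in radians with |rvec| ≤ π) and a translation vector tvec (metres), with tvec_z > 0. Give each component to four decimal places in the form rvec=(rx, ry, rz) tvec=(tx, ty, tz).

Intrinsics K: fx=716.5, fy=642.8, cx=314.0, cy=256.4
Marker side s = 0.147 m; corners in marker frame (Z=0):
  M0 = (-0.0735, +0.0735, 0)
  M1 = (+0.0735, +0.0735, 0)
  M2 = (+0.0735, -0.0735, 0)
  M3 = (-0.0735, -0.0735, 0)
Detected image corners:
  c0 = (465.531510, 321.605453) px
  c1 = (539.165299, 291.416804) px
  c2 = (509.442047, 231.122894) px
  c3 = (433.584489, 263.456630) px
Planar DLT: solve 8×8 A·h = b for H (H[2,2]=1):
  H  [+452.52728 +331.39851 +486.89893]
  H  [-244.26326 +471.93867 +277.57549]
  H  [-0.11461 +0.24967 +1.00000]
B = K⁻¹H; ‖b₁‖=0.767947, ‖b₂‖=0.767947; λ = 2/(‖b₁‖+‖b₂‖) = 1.302173, sign → tz>0 ⇒ λ=+1.302173
r₁ = λ·B[:,0] = (+0.88783,-0.43529,-0.14924); r₂ = λ·B[:,1] = (+0.45981,+0.82636,+0.32511)
r₃ = r₁×r₂ = (-0.01819,-0.35727,+0.93382); SVD([r₁ r₂ r₃]) → R = UVᵀ:
  R  [+0.88783 +0.45981 -0.01819]
  R  [-0.43529 +0.82636 -0.35727]
  R  [-0.14924 +0.32511 +0.93382]
t = (+0.31423, +0.04290, +1.30217) m
tr R = 2.648020; θ = arccos((tr R − 1)/2) = 0.602344 rad = 34.512°
axis k = ((R−Rᵀ)₃₂, (R−Rᵀ)₁₃, (R−Rᵀ)₂₁) / (2 sinθ) = (+0.602200, +0.115655, -0.789924)
rvec = θ·k = (+0.362731, +0.069664, -0.475805)

rvec=(0.3627, 0.0697, -0.4758) tvec=(0.3142, 0.0429, 1.3022)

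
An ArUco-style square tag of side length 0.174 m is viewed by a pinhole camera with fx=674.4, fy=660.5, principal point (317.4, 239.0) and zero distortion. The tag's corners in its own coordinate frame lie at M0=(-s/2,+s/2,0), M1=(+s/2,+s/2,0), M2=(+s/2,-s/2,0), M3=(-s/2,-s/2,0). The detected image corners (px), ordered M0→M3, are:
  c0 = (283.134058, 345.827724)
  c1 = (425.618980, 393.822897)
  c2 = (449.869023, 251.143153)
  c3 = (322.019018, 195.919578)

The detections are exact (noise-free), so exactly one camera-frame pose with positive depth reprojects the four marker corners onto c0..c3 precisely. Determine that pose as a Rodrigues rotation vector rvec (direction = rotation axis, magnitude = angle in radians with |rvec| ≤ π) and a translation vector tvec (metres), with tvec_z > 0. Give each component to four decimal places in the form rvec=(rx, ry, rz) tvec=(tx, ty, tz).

rvec=(-0.3342, -0.4174, 0.3118) tvec=(0.0611, 0.0615, 0.7327)

Intrinsics K: fx=674.4, fy=660.5, cx=317.4, cy=239.0
Marker side s = 0.174 m; corners in marker frame (Z=0):
  M0 = (-0.0870, +0.0870, 0)
  M1 = (+0.0870, +0.0870, 0)
  M2 = (+0.0870, -0.0870, 0)
  M3 = (-0.0870, -0.0870, 0)
Detected image corners:
  c0 = (283.134058, 345.827724) px
  c1 = (425.618980, 393.822897) px
  c2 = (449.869023, 251.143153) px
  c3 = (322.019018, 195.919578) px
Planar DLT: solve 8×8 A·h = b for H (H[2,2]=1):
  H  [+947.12925 -369.84238 +373.60061]
  H  [+435.53681 +687.54917 +294.45406]
  H  [+0.46516 -0.51362 +1.00000]
B = K⁻¹H; ‖b₁‖=1.364882, ‖b₂‖=1.364882; λ = 2/(‖b₁‖+‖b₂‖) = 0.732664, sign → tz>0 ⇒ λ=+0.732664
r₁ = λ·B[:,0] = (+0.86856,+0.35980,+0.34081); r₂ = λ·B[:,1] = (-0.22469,+0.89884,-0.37631)
r₃ = r₁×r₂ = (-0.44173,+0.25027,+0.86153); SVD([r₁ r₂ r₃]) → R = UVᵀ:
  R  [+0.86856 -0.22469 -0.44173]
  R  [+0.35980 +0.89884 +0.25027]
  R  [+0.34081 -0.37631 +0.86153]
t = (+0.06106, +0.06151, +0.73266) m
tr R = 2.628928; θ = arccos((tr R − 1)/2) = 0.618992 rad = 35.466°
axis k = ((R−Rᵀ)₃₂, (R−Rᵀ)₁₃, (R−Rᵀ)₂₁) / (2 sinθ) = (-0.539960, -0.674348, +0.503684)
rvec = θ·k = (-0.334231, -0.417416, +0.311776)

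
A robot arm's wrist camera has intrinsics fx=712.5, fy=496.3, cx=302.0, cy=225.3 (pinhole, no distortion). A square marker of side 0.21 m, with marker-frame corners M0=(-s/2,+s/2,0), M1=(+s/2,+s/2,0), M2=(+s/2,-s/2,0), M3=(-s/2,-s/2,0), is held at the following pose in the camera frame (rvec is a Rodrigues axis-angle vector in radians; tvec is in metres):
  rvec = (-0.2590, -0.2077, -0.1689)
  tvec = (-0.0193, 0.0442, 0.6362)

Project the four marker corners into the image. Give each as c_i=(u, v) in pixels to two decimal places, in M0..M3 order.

Intrinsics K: fx=712.5, fy=496.3, cx=302.0, cy=225.3
Marker side s = 0.21 m; corners in marker frame (Z=0):
  M0 = (-0.1050, +0.1050, 0)
  M1 = (+0.1050, +0.1050, 0)
  M2 = (+0.1050, -0.1050, 0)
  M3 = (-0.1050, -0.1050, 0)
rvec = (-0.2590, -0.2077, -0.1689), |rvec| = θ = 0.37249 rad = 21.342°
Rodrigues: sinθ=0.36393, 1−cosθ=0.06858; R = I + sinθ·[k]× + (1−cosθ)·[k]×²:
    [+0.96458 +0.19161 -0.18131]
    [-0.13843 +0.95275 +0.27039]
    [+0.22455 -0.23571 +0.94552]
t = (-0.0193, 0.0442, 0.6362) m
M0: Pc = R·M0+t = (-0.10046, +0.15877, +0.58787); u = 712.5·(-0.10046)/0.58787 + 302.0 = 180.2404, v = 496.3·(+0.15877)/0.58787 + 225.3 = 359.3418
M1: Pc = R·M1+t = (+0.10210, +0.12970, +0.63503); u = 712.5·(+0.10210)/0.63503 + 302.0 = 416.5557, v = 496.3·(+0.12970)/0.63503 + 225.3 = 326.6680
M2: Pc = R·M2+t = (+0.06186, -0.07037, +0.68453); u = 712.5·(+0.06186)/0.68453 + 302.0 = 366.3898, v = 496.3·(-0.07037)/0.68453 + 225.3 = 174.2772
M3: Pc = R·M3+t = (-0.14070, -0.04130, +0.63737); u = 712.5·(-0.14070)/0.63737 + 302.0 = 144.7158, v = 496.3·(-0.04130)/0.63737 + 225.3 = 193.1389

c0=(180.24, 359.34) c1=(416.56, 326.67) c2=(366.39, 174.28) c3=(144.72, 193.14)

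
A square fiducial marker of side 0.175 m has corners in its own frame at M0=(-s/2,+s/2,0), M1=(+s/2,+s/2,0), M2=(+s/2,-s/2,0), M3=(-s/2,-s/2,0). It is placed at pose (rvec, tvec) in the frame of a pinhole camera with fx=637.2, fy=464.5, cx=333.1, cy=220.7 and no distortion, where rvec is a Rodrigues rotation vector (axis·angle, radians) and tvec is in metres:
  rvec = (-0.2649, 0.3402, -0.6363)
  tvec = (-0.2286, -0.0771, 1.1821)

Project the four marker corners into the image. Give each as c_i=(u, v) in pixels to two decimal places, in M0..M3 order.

Intrinsics K: fx=637.2, fy=464.5, cx=333.1, cy=220.7
Marker side s = 0.175 m; corners in marker frame (Z=0):
  M0 = (-0.0875, +0.0875, 0)
  M1 = (+0.0875, +0.0875, 0)
  M2 = (+0.0875, -0.0875, 0)
  M3 = (-0.0875, -0.0875, 0)
rvec = (-0.2649, 0.3402, -0.6363), |rvec| = θ = 0.76863 rad = 44.039°
Rodrigues: sinθ=0.69515, 1−cosθ=0.28113; R = I + sinθ·[k]× + (1−cosθ)·[k]×²:
    [+0.75226 +0.53259 +0.38789]
    [-0.61836 +0.77394 +0.13657]
    [-0.22747 -0.34259 +0.91153]
t = (-0.2286, -0.0771, 1.1821) m
M0: Pc = R·M0+t = (-0.24782, +0.04473, +1.17203); u = 637.2·(-0.24782)/1.17203 + 333.1 = 198.3662, v = 464.5·(+0.04473)/1.17203 + 220.7 = 238.4259
M1: Pc = R·M1+t = (-0.11618, -0.06349, +1.13222); u = 637.2·(-0.11618)/1.13222 + 333.1 = 267.7176, v = 464.5·(-0.06349)/1.13222 + 220.7 = 194.6544
M2: Pc = R·M2+t = (-0.20938, -0.19893, +1.19217); u = 637.2·(-0.20938)/1.19217 + 333.1 = 221.1899, v = 464.5·(-0.19893)/1.19217 + 220.7 = 143.1935
M3: Pc = R·M3+t = (-0.34102, -0.09071, +1.23198); u = 637.2·(-0.34102)/1.23198 + 333.1 = 156.7168, v = 464.5·(-0.09071)/1.23198 + 220.7 = 186.4977

c0=(198.37, 238.43) c1=(267.72, 194.65) c2=(221.19, 143.19) c3=(156.72, 186.50)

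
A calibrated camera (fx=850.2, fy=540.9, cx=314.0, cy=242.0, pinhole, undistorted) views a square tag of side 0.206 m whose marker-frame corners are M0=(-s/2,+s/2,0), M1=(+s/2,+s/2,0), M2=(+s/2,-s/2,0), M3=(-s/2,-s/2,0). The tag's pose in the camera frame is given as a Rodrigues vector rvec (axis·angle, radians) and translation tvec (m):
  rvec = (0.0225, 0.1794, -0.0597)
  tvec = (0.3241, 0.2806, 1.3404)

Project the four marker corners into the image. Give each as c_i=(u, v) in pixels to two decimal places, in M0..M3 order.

Intrinsics K: fx=850.2, fy=540.9, cx=314.0, cy=242.0
Marker side s = 0.206 m; corners in marker frame (Z=0):
  M0 = (-0.1030, +0.1030, 0)
  M1 = (+0.1030, +0.1030, 0)
  M2 = (+0.1030, -0.1030, 0)
  M3 = (-0.1030, -0.1030, 0)
rvec = (0.0225, 0.1794, -0.0597), |rvec| = θ = 0.19041 rad = 10.909°
Rodrigues: sinθ=0.18926, 1−cosθ=0.01807; R = I + sinθ·[k]× + (1−cosθ)·[k]×²:
    [+0.98218 +0.06135 +0.17765]
    [-0.05733 +0.99797 -0.02770]
    [-0.17899 +0.01703 +0.98370]
t = (0.3241, 0.2806, 1.3404) m
M0: Pc = R·M0+t = (+0.22925, +0.38930, +1.36059); u = 850.2·(+0.22925)/1.36059 + 314.0 = 457.2559, v = 540.9·(+0.38930)/1.36059 + 242.0 = 396.7639
M1: Pc = R·M1+t = (+0.43158, +0.37749, +1.32372); u = 850.2·(+0.43158)/1.32372 + 314.0 = 591.1984, v = 540.9·(+0.37749)/1.32372 + 242.0 = 396.2491
M2: Pc = R·M2+t = (+0.41895, +0.17190, +1.32021); u = 850.2·(+0.41895)/1.32021 + 314.0 = 583.7958, v = 540.9·(+0.17190)/1.32021 + 242.0 = 312.4304
M3: Pc = R·M3+t = (+0.21662, +0.18371, +1.35708); u = 850.2·(+0.21662)/1.35708 + 314.0 = 449.7082, v = 540.9·(+0.18371)/1.35708 + 242.0 = 315.2238

c0=(457.26, 396.76) c1=(591.20, 396.25) c2=(583.80, 312.43) c3=(449.71, 315.22)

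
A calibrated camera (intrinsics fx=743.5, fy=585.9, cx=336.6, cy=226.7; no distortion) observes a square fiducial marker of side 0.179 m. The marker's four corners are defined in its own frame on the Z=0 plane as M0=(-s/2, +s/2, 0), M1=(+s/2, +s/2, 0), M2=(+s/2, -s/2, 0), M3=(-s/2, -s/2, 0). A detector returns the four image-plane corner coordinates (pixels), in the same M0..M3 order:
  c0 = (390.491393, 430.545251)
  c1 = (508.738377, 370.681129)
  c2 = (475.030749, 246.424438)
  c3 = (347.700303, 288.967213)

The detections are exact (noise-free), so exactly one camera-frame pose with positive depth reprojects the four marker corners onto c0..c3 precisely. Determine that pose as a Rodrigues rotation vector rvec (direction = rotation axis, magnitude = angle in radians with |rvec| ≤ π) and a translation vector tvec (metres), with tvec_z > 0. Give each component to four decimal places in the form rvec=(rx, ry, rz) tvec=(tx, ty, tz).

rvec=(0.0457, -0.6500, -0.2642) tvec=(0.0990, 0.1360, 0.7473)

Intrinsics K: fx=743.5, fy=585.9, cx=336.6, cy=226.7
Marker side s = 0.179 m; corners in marker frame (Z=0):
  M0 = (-0.0895, +0.0895, 0)
  M1 = (+0.0895, +0.0895, 0)
  M2 = (+0.0895, -0.0895, 0)
  M3 = (-0.0895, -0.0895, 0)
Detected image corners:
  c0 = (390.491393, 430.545251) px
  c1 = (508.738377, 370.681129) px
  c2 = (475.030749, 246.424438) px
  c3 = (347.700303, 288.967213) px
Planar DLT: solve 8×8 A·h = b for H (H[2,2]=1):
  H  [+1026.61396 +283.56572 +435.12803]
  H  [-22.06652 +794.76492 +333.32978]
  H  [+0.79217 +0.16651 +1.00000]
B = K⁻¹H; ‖b₁‖=1.338201, ‖b₂‖=1.338201; λ = 2/(‖b₁‖+‖b₂‖) = 0.747272, sign → tz>0 ⇒ λ=+0.747272
r₁ = λ·B[:,0] = (+0.76382,-0.25719,+0.59197); r₂ = λ·B[:,1] = (+0.22867,+0.96552,+0.12443)
r₃ = r₁×r₂ = (-0.60356,+0.04032,+0.79630); SVD([r₁ r₂ r₃]) → R = UVᵀ:
  R  [+0.76382 +0.22867 -0.60356]
  R  [-0.25719 +0.96552 +0.04032]
  R  [+0.59197 +0.12443 +0.79630]
t = (+0.09903, +0.13600, +0.74727) m
tr R = 2.525643; θ = arccos((tr R − 1)/2) = 0.703131 rad = 40.286°
axis k = ((R−Rᵀ)₃₂, (R−Rᵀ)₁₃, (R−Rᵀ)₂₁) / (2 sinθ) = (+0.065034, -0.924456, -0.375702)
rvec = θ·k = (+0.045728, -0.650013, -0.264167)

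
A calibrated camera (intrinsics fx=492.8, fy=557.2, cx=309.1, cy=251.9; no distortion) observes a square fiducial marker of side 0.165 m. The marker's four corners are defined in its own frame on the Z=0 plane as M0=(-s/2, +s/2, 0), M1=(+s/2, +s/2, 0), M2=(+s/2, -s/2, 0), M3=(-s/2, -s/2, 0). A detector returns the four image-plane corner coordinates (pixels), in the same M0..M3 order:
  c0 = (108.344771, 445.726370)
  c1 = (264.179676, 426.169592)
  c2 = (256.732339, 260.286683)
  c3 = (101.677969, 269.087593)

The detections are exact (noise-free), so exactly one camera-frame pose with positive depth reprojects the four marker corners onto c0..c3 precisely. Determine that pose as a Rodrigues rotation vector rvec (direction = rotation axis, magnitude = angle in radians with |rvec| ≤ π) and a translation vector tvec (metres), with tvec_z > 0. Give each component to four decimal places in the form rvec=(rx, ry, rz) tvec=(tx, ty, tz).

rvec=(-0.0310, -0.2037, -0.0506) tvec=(-0.1355, 0.0946, 0.5388)

Intrinsics K: fx=492.8, fy=557.2, cx=309.1, cy=251.9
Marker side s = 0.165 m; corners in marker frame (Z=0):
  M0 = (-0.0825, +0.0825, 0)
  M1 = (+0.0825, +0.0825, 0)
  M2 = (+0.0825, -0.0825, 0)
  M3 = (-0.0825, -0.0825, 0)
Detected image corners:
  c0 = (108.344771, 445.726370) px
  c1 = (264.179676, 426.169592) px
  c2 = (256.732339, 260.286683) px
  c3 = (101.677969, 269.087593) px
Planar DLT: solve 8×8 A·h = b for H (H[2,2]=1):
  H  [+1010.91430 +34.15759 +185.13525]
  H  [+46.15830 +1020.27965 +349.76144]
  H  [+0.37670 -0.04753 +1.00000]
B = K⁻¹H; ‖b₁‖=1.855832, ‖b₂‖=1.855832; λ = 2/(‖b₁‖+‖b₂‖) = 0.538842, sign → tz>0 ⇒ λ=+0.538842
r₁ = λ·B[:,0] = (+0.97805,-0.04713,+0.20298); r₂ = λ·B[:,1] = (+0.05341,+0.99824,-0.02561)
r₃ = r₁×r₂ = (-0.20142,+0.03589,+0.97885); SVD([r₁ r₂ r₃]) → R = UVᵀ:
  R  [+0.97805 +0.05341 -0.20142]
  R  [-0.04713 +0.99824 +0.03589]
  R  [+0.20298 -0.02561 +0.97885]
t = (-0.13555, +0.09464, +0.53884) m
tr R = 2.955140; θ = arccos((tr R − 1)/2) = 0.212199 rad = 12.158°
axis k = ((R−Rᵀ)₃₂, (R−Rᵀ)₁₃, (R−Rᵀ)₂₁) / (2 sinθ) = (-0.146019, -0.960056, -0.238688)
rvec = θ·k = (-0.030985, -0.203723, -0.050649)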